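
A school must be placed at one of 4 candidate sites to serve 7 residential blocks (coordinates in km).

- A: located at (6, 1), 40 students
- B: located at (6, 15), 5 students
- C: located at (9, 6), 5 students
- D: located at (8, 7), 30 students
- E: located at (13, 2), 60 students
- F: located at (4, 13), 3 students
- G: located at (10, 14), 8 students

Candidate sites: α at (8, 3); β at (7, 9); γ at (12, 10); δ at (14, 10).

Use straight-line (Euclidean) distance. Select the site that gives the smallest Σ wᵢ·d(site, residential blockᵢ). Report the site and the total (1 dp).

α, total 737.5 km

Total weighted distance at each candidate:
  α (8, 3): total = 737.5
  β (7, 9): total = 1052.8
  γ (12, 10): total = 1191.9
  δ (14, 10): total = 1322.4
Minimum is at α with total 737.5 km.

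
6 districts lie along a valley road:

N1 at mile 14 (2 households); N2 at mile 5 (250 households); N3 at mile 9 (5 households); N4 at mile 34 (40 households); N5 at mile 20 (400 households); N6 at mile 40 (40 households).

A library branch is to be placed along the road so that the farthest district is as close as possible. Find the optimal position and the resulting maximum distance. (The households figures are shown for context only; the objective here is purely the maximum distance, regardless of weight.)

The 1-center on a line is the midpoint of the two extreme points: leftmost at 5, rightmost at 40.
Optimal location = (5 + 40)/2 = 22.5; maximum distance = (40 − 5)/2 = 17.5.

location 22.5, max distance 17.5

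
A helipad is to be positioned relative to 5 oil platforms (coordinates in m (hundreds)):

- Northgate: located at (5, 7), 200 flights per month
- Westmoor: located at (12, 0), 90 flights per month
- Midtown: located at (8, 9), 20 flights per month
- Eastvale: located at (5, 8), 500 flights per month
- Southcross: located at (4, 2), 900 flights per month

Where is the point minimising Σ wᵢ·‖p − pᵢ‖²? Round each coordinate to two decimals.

The minimiser of Σwᵢ‖p−pᵢ‖² is the weighted centroid p* = (Σwᵢpᵢ)/(Σwᵢ).
Σwᵢ = 1710.
Σwᵢxᵢ = 200·5 + 90·12 + 20·8 + 500·5 + 900·4 = 8340.
Σwᵢyᵢ = 200·7 + 90·0 + 20·9 + 500·8 + 900·2 = 7380.
x* = 8340/1710 = 4.88, y* = 7380/1710 = 4.32.

(4.88, 4.32)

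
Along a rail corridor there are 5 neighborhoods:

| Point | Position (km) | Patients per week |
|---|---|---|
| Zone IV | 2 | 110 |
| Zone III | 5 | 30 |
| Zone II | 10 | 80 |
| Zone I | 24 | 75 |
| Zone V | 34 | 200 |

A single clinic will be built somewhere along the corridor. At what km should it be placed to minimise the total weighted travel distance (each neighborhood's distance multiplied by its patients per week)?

For a sum of weighted absolute distances on a line, the optimum is the weighted median (not the mean). Total weight W = 495; half-weight = 247.5.
Sort by position and accumulate weight:
  km 2 (Zone IV, w=110) → cum 110
  km 5 (Zone III, w=30) → cum 140
  km 10 (Zone II, w=80) → cum 220
  km 24 (Zone I, w=75) → cum 295  ≥ 247.5 → median here
  km 34 (Zone V, w=200) → cum 495
Optimal location: km 24.

x = 24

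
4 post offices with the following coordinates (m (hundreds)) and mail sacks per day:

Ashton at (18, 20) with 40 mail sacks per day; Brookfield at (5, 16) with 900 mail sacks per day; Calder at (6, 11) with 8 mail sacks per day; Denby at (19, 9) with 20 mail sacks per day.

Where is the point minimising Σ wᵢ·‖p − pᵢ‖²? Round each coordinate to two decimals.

The minimiser of Σwᵢ‖p−pᵢ‖² is the weighted centroid p* = (Σwᵢpᵢ)/(Σwᵢ).
Σwᵢ = 968.
Σwᵢxᵢ = 40·18 + 900·5 + 8·6 + 20·19 = 5648.
Σwᵢyᵢ = 40·20 + 900·16 + 8·11 + 20·9 = 15468.
x* = 5648/968 = 5.83, y* = 15468/968 = 15.98.

(5.83, 15.98)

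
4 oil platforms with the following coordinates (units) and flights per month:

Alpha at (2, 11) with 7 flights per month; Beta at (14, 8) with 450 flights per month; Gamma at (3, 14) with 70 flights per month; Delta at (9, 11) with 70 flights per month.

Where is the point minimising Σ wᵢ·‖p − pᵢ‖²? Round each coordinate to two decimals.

(11.98, 9.09)

The minimiser of Σwᵢ‖p−pᵢ‖² is the weighted centroid p* = (Σwᵢpᵢ)/(Σwᵢ).
Σwᵢ = 597.
Σwᵢxᵢ = 7·2 + 450·14 + 70·3 + 70·9 = 7154.
Σwᵢyᵢ = 7·11 + 450·8 + 70·14 + 70·11 = 5427.
x* = 7154/597 = 11.98, y* = 5427/597 = 9.09.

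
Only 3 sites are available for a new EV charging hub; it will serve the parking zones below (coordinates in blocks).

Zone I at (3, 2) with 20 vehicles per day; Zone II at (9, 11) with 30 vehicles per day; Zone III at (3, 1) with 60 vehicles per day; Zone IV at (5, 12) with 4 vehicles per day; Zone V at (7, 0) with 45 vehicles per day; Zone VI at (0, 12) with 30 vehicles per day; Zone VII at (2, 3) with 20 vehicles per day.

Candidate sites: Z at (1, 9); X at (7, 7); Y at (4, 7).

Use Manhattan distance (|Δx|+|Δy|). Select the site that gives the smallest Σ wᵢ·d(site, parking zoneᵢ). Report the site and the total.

Total weighted distance at each candidate:
  Z (1, 9): total = 2043
  X (7, 7): total = 1843
  Y (4, 7): total = 1674
Minimum is at Y with total 1674 blocks.

Y, total 1674 blocks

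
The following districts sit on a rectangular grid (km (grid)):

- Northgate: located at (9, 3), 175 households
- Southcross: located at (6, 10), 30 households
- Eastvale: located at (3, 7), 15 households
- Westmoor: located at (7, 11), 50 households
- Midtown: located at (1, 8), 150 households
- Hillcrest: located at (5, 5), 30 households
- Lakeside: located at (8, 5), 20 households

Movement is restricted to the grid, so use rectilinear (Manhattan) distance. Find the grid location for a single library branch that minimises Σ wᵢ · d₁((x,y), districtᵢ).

(7, 7)

Manhattan distance separates: Σwᵢ(|x−xᵢ|+|y−yᵢ|) = Σwᵢ|x−xᵢ| + Σwᵢ|y−yᵢ|, so x and y are optimised independently as 1-D weighted medians.
Total weight W = 470; half = 235.
x-coordinate, sorted with cumulative weight:
  x=1 (Midtown, w=150) cum 150
  x=3 (Eastvale, w=15) cum 165
  x=5 (Hillcrest, w=30) cum 195
  x=6 (Southcross, w=30) cum 225
  x=7 (Westmoor, w=50) cum 275  ← median
  x=8 (Lakeside, w=20) cum 295
  x=9 (Northgate, w=175) cum 470
⇒ x* = 7
y-coordinate, sorted with cumulative weight:
  y=3 (Northgate, w=175) cum 175
  y=5 (Hillcrest, w=30) cum 205
  y=5 (Lakeside, w=20) cum 225
  y=7 (Eastvale, w=15) cum 240  ← median
  y=8 (Midtown, w=150) cum 390
  y=10 (Southcross, w=30) cum 420
  y=11 (Westmoor, w=50) cum 470
⇒ y* = 7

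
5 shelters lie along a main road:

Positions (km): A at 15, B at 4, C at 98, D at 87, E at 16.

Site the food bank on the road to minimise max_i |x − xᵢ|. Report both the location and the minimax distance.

The 1-center on a line is the midpoint of the two extreme points: leftmost at 4, rightmost at 98.
Optimal location = (4 + 98)/2 = 51; maximum distance = (98 − 4)/2 = 47.

location 51, max distance 47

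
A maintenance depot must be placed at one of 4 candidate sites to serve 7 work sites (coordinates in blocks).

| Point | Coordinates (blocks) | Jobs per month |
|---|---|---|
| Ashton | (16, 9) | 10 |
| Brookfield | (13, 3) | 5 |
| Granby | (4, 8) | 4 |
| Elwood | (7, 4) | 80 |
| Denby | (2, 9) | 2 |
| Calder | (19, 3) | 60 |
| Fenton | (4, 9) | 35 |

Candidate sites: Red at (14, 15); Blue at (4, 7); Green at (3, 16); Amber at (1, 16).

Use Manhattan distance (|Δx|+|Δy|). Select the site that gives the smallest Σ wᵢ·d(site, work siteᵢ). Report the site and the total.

Blue, total 1907 blocks

Total weighted distance at each candidate:
  Red (14, 15): total = 3269
  Blue (4, 7): total = 1907
  Green (3, 16): total = 3667
  Amber (1, 16): total = 4055
Minimum is at Blue with total 1907 blocks.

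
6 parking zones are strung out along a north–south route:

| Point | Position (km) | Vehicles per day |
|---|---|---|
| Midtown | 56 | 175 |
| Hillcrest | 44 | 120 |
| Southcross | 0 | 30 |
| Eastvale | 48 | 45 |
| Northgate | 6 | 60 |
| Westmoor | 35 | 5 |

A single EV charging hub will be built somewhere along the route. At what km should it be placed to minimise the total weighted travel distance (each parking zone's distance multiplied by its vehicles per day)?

x = 48

For a sum of weighted absolute distances on a line, the optimum is the weighted median (not the mean). Total weight W = 435; half-weight = 217.5.
Sort by position and accumulate weight:
  km 0 (Southcross, w=30) → cum 30
  km 6 (Northgate, w=60) → cum 90
  km 35 (Westmoor, w=5) → cum 95
  km 44 (Hillcrest, w=120) → cum 215
  km 48 (Eastvale, w=45) → cum 260  ≥ 217.5 → median here
  km 56 (Midtown, w=175) → cum 435
Optimal location: km 48.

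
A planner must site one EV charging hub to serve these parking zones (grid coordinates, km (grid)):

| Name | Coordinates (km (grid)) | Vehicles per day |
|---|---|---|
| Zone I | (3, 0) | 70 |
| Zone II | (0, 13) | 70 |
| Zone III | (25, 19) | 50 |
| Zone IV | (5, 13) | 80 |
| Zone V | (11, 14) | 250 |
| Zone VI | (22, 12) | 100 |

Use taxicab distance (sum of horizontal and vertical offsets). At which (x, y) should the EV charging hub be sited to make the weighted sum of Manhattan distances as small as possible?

(11, 13)

Manhattan distance separates: Σwᵢ(|x−xᵢ|+|y−yᵢ|) = Σwᵢ|x−xᵢ| + Σwᵢ|y−yᵢ|, so x and y are optimised independently as 1-D weighted medians.
Total weight W = 620; half = 310.
x-coordinate, sorted with cumulative weight:
  x=0 (Zone II, w=70) cum 70
  x=3 (Zone I, w=70) cum 140
  x=5 (Zone IV, w=80) cum 220
  x=11 (Zone V, w=250) cum 470  ← median
  x=22 (Zone VI, w=100) cum 570
  x=25 (Zone III, w=50) cum 620
⇒ x* = 11
y-coordinate, sorted with cumulative weight:
  y=0 (Zone I, w=70) cum 70
  y=12 (Zone VI, w=100) cum 170
  y=13 (Zone II, w=70) cum 240
  y=13 (Zone IV, w=80) cum 320  ← median
  y=14 (Zone V, w=250) cum 570
  y=19 (Zone III, w=50) cum 620
⇒ y* = 13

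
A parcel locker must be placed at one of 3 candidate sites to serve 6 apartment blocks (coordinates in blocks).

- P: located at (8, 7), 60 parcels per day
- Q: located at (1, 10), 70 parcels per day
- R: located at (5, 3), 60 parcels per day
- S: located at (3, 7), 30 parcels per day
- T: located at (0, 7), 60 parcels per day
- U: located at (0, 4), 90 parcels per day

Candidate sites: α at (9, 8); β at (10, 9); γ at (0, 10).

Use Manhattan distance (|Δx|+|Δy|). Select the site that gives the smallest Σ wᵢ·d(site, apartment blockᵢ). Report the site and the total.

γ, total 2350 blocks

Total weighted distance at each candidate:
  α (9, 8): total = 3340
  β (10, 9): total = 3940
  γ (0, 10): total = 2350
Minimum is at γ with total 2350 blocks.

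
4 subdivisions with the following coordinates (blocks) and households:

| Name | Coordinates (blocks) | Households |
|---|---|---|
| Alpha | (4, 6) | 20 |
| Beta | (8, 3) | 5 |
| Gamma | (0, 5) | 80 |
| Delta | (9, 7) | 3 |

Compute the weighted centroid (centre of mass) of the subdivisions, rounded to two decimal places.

The minimiser of Σwᵢ‖p−pᵢ‖² is the weighted centroid p* = (Σwᵢpᵢ)/(Σwᵢ).
Σwᵢ = 108.
Σwᵢxᵢ = 20·4 + 5·8 + 80·0 + 3·9 = 147.
Σwᵢyᵢ = 20·6 + 5·3 + 80·5 + 3·7 = 556.
x* = 147/108 = 1.36, y* = 556/108 = 5.15.

(1.36, 5.15)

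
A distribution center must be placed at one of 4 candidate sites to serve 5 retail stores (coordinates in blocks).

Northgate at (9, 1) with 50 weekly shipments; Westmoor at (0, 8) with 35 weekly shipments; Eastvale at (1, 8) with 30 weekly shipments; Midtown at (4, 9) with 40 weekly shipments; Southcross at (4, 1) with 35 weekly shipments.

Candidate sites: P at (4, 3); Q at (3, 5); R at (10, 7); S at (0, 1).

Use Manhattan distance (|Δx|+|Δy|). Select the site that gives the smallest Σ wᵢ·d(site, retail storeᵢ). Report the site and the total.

P, total 1215 blocks

Total weighted distance at each candidate:
  P (4, 3): total = 1215
  Q (3, 5): total = 1235
  R (10, 7): total = 1775
  S (0, 1): total = 1555
Minimum is at P with total 1215 blocks.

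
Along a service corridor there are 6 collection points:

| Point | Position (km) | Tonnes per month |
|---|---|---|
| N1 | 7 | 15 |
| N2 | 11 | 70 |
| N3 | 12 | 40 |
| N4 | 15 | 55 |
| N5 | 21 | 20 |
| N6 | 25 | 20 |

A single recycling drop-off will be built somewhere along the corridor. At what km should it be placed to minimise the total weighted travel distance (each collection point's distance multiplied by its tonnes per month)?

For a sum of weighted absolute distances on a line, the optimum is the weighted median (not the mean). Total weight W = 220; half-weight = 110.
Sort by position and accumulate weight:
  km 7 (N1, w=15) → cum 15
  km 11 (N2, w=70) → cum 85
  km 12 (N3, w=40) → cum 125  ≥ 110 → median here
  km 15 (N4, w=55) → cum 180
  km 21 (N5, w=20) → cum 200
  km 25 (N6, w=20) → cum 220
Optimal location: km 12.

x = 12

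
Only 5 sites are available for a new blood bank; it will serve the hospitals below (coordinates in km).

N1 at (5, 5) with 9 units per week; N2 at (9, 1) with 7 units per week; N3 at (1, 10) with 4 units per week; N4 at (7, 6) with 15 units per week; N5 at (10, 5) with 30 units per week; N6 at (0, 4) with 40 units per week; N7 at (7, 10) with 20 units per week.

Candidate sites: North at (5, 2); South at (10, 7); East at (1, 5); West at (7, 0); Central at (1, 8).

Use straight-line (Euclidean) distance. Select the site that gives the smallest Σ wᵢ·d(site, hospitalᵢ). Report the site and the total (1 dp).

Total weighted distance at each candidate:
  North (5, 2): total = 714.0
  South (10, 7): total = 738.9
  East (1, 5): total = 692.6
  West (7, 0): total = 898.2
  Central (1, 8): total = 798.3
Minimum is at East with total 692.6 km.

East, total 692.6 km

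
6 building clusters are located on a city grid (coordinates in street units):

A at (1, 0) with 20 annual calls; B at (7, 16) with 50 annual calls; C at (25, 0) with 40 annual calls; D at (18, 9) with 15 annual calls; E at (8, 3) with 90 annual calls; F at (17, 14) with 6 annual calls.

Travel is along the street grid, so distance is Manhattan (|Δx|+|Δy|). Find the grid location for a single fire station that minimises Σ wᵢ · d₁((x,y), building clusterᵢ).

(8, 3)

Manhattan distance separates: Σwᵢ(|x−xᵢ|+|y−yᵢ|) = Σwᵢ|x−xᵢ| + Σwᵢ|y−yᵢ|, so x and y are optimised independently as 1-D weighted medians.
Total weight W = 221; half = 110.5.
x-coordinate, sorted with cumulative weight:
  x=1 (A, w=20) cum 20
  x=7 (B, w=50) cum 70
  x=8 (E, w=90) cum 160  ← median
  x=17 (F, w=6) cum 166
  x=18 (D, w=15) cum 181
  x=25 (C, w=40) cum 221
⇒ x* = 8
y-coordinate, sorted with cumulative weight:
  y=0 (A, w=20) cum 20
  y=0 (C, w=40) cum 60
  y=3 (E, w=90) cum 150  ← median
  y=9 (D, w=15) cum 165
  y=14 (F, w=6) cum 171
  y=16 (B, w=50) cum 221
⇒ y* = 3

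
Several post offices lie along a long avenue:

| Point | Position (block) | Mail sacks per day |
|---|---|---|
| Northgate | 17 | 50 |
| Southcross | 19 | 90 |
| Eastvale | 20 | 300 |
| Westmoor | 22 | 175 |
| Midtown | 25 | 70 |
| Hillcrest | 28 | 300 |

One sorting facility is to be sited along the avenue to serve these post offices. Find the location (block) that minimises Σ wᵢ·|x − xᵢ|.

For a sum of weighted absolute distances on a line, the optimum is the weighted median (not the mean). Total weight W = 985; half-weight = 492.5.
Sort by position and accumulate weight:
  block 17 (Northgate, w=50) → cum 50
  block 19 (Southcross, w=90) → cum 140
  block 20 (Eastvale, w=300) → cum 440
  block 22 (Westmoor, w=175) → cum 615  ≥ 492.5 → median here
  block 25 (Midtown, w=70) → cum 685
  block 28 (Hillcrest, w=300) → cum 985
Optimal location: block 22.

x = 22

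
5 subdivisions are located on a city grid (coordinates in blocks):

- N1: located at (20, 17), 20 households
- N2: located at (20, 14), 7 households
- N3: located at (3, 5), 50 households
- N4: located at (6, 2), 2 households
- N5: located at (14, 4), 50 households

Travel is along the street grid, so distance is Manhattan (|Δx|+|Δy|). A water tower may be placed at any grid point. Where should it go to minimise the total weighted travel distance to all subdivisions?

(14, 5)

Manhattan distance separates: Σwᵢ(|x−xᵢ|+|y−yᵢ|) = Σwᵢ|x−xᵢ| + Σwᵢ|y−yᵢ|, so x and y are optimised independently as 1-D weighted medians.
Total weight W = 129; half = 64.5.
x-coordinate, sorted with cumulative weight:
  x=3 (N3, w=50) cum 50
  x=6 (N4, w=2) cum 52
  x=14 (N5, w=50) cum 102  ← median
  x=20 (N1, w=20) cum 122
  x=20 (N2, w=7) cum 129
⇒ x* = 14
y-coordinate, sorted with cumulative weight:
  y=2 (N4, w=2) cum 2
  y=4 (N5, w=50) cum 52
  y=5 (N3, w=50) cum 102  ← median
  y=14 (N2, w=7) cum 109
  y=17 (N1, w=20) cum 129
⇒ y* = 5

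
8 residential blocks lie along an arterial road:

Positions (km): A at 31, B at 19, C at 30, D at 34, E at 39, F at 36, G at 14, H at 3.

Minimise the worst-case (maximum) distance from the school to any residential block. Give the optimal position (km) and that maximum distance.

location 21, max distance 18

The 1-center on a line is the midpoint of the two extreme points: leftmost at 3, rightmost at 39.
Optimal location = (3 + 39)/2 = 21; maximum distance = (39 − 3)/2 = 18.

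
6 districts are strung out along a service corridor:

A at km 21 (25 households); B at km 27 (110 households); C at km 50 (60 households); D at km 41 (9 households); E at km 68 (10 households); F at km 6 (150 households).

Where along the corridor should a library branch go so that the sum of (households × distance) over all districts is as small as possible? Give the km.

x = 27

For a sum of weighted absolute distances on a line, the optimum is the weighted median (not the mean). Total weight W = 364; half-weight = 182.
Sort by position and accumulate weight:
  km 6 (F, w=150) → cum 150
  km 21 (A, w=25) → cum 175
  km 27 (B, w=110) → cum 285  ≥ 182 → median here
  km 41 (D, w=9) → cum 294
  km 50 (C, w=60) → cum 354
  km 68 (E, w=10) → cum 364
Optimal location: km 27.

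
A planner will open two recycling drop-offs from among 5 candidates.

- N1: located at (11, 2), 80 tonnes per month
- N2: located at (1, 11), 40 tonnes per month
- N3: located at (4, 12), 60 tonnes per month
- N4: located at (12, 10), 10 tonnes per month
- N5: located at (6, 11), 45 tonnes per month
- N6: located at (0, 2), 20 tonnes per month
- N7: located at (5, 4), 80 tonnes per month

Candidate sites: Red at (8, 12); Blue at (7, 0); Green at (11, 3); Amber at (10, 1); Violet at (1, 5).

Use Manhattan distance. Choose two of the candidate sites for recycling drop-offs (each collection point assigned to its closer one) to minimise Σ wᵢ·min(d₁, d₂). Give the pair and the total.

Evaluate every pair (each demand assigned to the nearer of the two):
  {Red, Green}: total = 1635
  {Red, Amber}: total = 1775
  {Red, Blue}: total = 1895
  {Green, Violet}: total = 1975
  {Amber, Violet}: total = 2085
  {Red, Violet}: total = 2195
  {Blue, Violet}: total = 2445
  {Blue, Green}: total = 2940
  {Blue, Amber}: total = 3050
  {Green, Amber}: total = 3205
Best pair: {Red, Green} with total 1635.

{Red, Green}, total 1635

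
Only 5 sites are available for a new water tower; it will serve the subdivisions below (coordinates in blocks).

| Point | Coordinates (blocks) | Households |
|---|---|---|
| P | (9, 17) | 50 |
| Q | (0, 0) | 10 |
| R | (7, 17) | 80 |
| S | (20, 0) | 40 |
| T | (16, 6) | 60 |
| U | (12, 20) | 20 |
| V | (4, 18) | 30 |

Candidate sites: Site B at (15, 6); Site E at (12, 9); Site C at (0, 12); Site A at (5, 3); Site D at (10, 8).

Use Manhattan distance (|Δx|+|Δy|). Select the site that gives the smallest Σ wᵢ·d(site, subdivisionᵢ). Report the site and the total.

Total weighted distance at each candidate:
  Site B (15, 6): total = 4110
  Site E (12, 9): total = 3630
  Site C (0, 12): total = 5080
  Site A (5, 3): total = 4780
  Site D (10, 8): total = 3600
Minimum is at Site D with total 3600 blocks.

Site D, total 3600 blocks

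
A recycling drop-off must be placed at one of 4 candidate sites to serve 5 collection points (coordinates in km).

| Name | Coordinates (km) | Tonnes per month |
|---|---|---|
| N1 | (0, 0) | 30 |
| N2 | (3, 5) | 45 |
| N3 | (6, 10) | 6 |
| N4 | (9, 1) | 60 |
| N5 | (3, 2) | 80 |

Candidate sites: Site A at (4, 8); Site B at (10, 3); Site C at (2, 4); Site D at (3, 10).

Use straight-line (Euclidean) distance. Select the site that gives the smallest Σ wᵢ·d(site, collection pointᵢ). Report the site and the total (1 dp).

Total weighted distance at each candidate:
  Site A (4, 8): total = 1430.4
  Site B (10, 3): total = 1389.0
  Site C (2, 4): total = 876.9
  Site D (3, 10): total = 1845.2
Minimum is at Site C with total 876.9 km.

Site C, total 876.9 km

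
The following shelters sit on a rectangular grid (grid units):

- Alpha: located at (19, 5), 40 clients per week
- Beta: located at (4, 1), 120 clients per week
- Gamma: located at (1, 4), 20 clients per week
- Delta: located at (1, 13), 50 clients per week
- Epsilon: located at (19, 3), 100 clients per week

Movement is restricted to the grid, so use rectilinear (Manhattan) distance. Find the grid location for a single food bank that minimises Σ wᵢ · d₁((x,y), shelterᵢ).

(4, 3)

Manhattan distance separates: Σwᵢ(|x−xᵢ|+|y−yᵢ|) = Σwᵢ|x−xᵢ| + Σwᵢ|y−yᵢ|, so x and y are optimised independently as 1-D weighted medians.
Total weight W = 330; half = 165.
x-coordinate, sorted with cumulative weight:
  x=1 (Gamma, w=20) cum 20
  x=1 (Delta, w=50) cum 70
  x=4 (Beta, w=120) cum 190  ← median
  x=19 (Alpha, w=40) cum 230
  x=19 (Epsilon, w=100) cum 330
⇒ x* = 4
y-coordinate, sorted with cumulative weight:
  y=1 (Beta, w=120) cum 120
  y=3 (Epsilon, w=100) cum 220  ← median
  y=4 (Gamma, w=20) cum 240
  y=5 (Alpha, w=40) cum 280
  y=13 (Delta, w=50) cum 330
⇒ y* = 3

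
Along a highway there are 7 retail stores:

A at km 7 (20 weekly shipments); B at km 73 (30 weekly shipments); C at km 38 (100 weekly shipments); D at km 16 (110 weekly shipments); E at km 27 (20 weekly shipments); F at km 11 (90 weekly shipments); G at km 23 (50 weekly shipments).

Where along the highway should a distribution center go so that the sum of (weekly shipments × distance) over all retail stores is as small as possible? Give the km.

For a sum of weighted absolute distances on a line, the optimum is the weighted median (not the mean). Total weight W = 420; half-weight = 210.
Sort by position and accumulate weight:
  km 7 (A, w=20) → cum 20
  km 11 (F, w=90) → cum 110
  km 16 (D, w=110) → cum 220  ≥ 210 → median here
  km 23 (G, w=50) → cum 270
  km 27 (E, w=20) → cum 290
  km 38 (C, w=100) → cum 390
  km 73 (B, w=30) → cum 420
Optimal location: km 16.

x = 16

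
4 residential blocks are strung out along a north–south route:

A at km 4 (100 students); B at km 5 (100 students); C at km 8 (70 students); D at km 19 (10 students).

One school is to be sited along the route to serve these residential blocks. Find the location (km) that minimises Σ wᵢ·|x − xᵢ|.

x = 5

For a sum of weighted absolute distances on a line, the optimum is the weighted median (not the mean). Total weight W = 280; half-weight = 140.
Sort by position and accumulate weight:
  km 4 (A, w=100) → cum 100
  km 5 (B, w=100) → cum 200  ≥ 140 → median here
  km 8 (C, w=70) → cum 270
  km 19 (D, w=10) → cum 280
Optimal location: km 5.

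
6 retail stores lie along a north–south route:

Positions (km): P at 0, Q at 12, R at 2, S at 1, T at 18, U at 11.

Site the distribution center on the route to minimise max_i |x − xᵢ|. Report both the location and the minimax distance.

location 9, max distance 9

The 1-center on a line is the midpoint of the two extreme points: leftmost at 0, rightmost at 18.
Optimal location = (0 + 18)/2 = 9; maximum distance = (18 − 0)/2 = 9.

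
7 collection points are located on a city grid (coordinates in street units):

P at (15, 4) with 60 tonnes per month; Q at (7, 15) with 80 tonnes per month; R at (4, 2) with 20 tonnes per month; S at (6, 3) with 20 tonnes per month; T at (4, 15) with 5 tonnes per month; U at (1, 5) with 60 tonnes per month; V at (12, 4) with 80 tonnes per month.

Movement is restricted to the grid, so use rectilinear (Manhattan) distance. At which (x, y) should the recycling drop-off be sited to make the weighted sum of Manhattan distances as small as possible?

Manhattan distance separates: Σwᵢ(|x−xᵢ|+|y−yᵢ|) = Σwᵢ|x−xᵢ| + Σwᵢ|y−yᵢ|, so x and y are optimised independently as 1-D weighted medians.
Total weight W = 325; half = 162.5.
x-coordinate, sorted with cumulative weight:
  x=1 (U, w=60) cum 60
  x=4 (R, w=20) cum 80
  x=4 (T, w=5) cum 85
  x=6 (S, w=20) cum 105
  x=7 (Q, w=80) cum 185  ← median
  x=12 (V, w=80) cum 265
  x=15 (P, w=60) cum 325
⇒ x* = 7
y-coordinate, sorted with cumulative weight:
  y=2 (R, w=20) cum 20
  y=3 (S, w=20) cum 40
  y=4 (P, w=60) cum 100
  y=4 (V, w=80) cum 180  ← median
  y=5 (U, w=60) cum 240
  y=15 (Q, w=80) cum 320
  y=15 (T, w=5) cum 325
⇒ y* = 4

(7, 4)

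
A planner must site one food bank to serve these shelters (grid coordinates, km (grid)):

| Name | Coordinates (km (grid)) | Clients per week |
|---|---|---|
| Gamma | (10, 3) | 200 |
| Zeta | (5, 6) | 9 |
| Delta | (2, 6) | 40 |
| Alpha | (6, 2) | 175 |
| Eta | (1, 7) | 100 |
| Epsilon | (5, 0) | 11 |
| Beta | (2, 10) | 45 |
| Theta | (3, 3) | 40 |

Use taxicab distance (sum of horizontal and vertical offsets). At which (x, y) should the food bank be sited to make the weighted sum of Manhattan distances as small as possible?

Manhattan distance separates: Σwᵢ(|x−xᵢ|+|y−yᵢ|) = Σwᵢ|x−xᵢ| + Σwᵢ|y−yᵢ|, so x and y are optimised independently as 1-D weighted medians.
Total weight W = 620; half = 310.
x-coordinate, sorted with cumulative weight:
  x=1 (Eta, w=100) cum 100
  x=2 (Delta, w=40) cum 140
  x=2 (Beta, w=45) cum 185
  x=3 (Theta, w=40) cum 225
  x=5 (Zeta, w=9) cum 234
  x=5 (Epsilon, w=11) cum 245
  x=6 (Alpha, w=175) cum 420  ← median
  x=10 (Gamma, w=200) cum 620
⇒ x* = 6
y-coordinate, sorted with cumulative weight:
  y=0 (Epsilon, w=11) cum 11
  y=2 (Alpha, w=175) cum 186
  y=3 (Gamma, w=200) cum 386  ← median
  y=3 (Theta, w=40) cum 426
  y=6 (Zeta, w=9) cum 435
  y=6 (Delta, w=40) cum 475
  y=7 (Eta, w=100) cum 575
  y=10 (Beta, w=45) cum 620
⇒ y* = 3

(6, 3)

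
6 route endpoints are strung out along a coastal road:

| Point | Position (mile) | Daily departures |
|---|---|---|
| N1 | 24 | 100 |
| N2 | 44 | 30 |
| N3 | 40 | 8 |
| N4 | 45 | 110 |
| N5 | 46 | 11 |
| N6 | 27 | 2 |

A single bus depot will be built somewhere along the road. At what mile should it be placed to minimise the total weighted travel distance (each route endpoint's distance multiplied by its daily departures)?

x = 44

For a sum of weighted absolute distances on a line, the optimum is the weighted median (not the mean). Total weight W = 261; half-weight = 130.5.
Sort by position and accumulate weight:
  mile 24 (N1, w=100) → cum 100
  mile 27 (N6, w=2) → cum 102
  mile 40 (N3, w=8) → cum 110
  mile 44 (N2, w=30) → cum 140  ≥ 130.5 → median here
  mile 45 (N4, w=110) → cum 250
  mile 46 (N5, w=11) → cum 261
Optimal location: mile 44.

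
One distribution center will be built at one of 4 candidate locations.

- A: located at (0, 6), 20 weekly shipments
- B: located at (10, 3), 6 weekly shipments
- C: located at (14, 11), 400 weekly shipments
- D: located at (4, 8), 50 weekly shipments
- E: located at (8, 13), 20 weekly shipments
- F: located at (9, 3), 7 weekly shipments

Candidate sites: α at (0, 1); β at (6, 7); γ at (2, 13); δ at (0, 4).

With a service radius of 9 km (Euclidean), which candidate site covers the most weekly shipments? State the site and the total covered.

Coverage radius r = 9 km; a point is covered iff (Δx)²+(Δy)² ≤ 9² = 81.
  α (0, 1): covers {A, D} → 70
  β (6, 7): covers {A, B, C, D, E, F} → 503
  γ (2, 13): covers {A, D, E} → 90
  δ (0, 4): covers {A, D} → 70
Maximum coverage at β: 503 weekly shipments.

β, covering 503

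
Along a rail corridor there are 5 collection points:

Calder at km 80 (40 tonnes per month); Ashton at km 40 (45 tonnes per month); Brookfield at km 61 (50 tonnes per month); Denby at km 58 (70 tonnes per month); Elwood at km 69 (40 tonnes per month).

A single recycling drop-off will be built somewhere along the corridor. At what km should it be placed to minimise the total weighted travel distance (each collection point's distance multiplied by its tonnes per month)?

x = 61

For a sum of weighted absolute distances on a line, the optimum is the weighted median (not the mean). Total weight W = 245; half-weight = 122.5.
Sort by position and accumulate weight:
  km 40 (Ashton, w=45) → cum 45
  km 58 (Denby, w=70) → cum 115
  km 61 (Brookfield, w=50) → cum 165  ≥ 122.5 → median here
  km 69 (Elwood, w=40) → cum 205
  km 80 (Calder, w=40) → cum 245
Optimal location: km 61.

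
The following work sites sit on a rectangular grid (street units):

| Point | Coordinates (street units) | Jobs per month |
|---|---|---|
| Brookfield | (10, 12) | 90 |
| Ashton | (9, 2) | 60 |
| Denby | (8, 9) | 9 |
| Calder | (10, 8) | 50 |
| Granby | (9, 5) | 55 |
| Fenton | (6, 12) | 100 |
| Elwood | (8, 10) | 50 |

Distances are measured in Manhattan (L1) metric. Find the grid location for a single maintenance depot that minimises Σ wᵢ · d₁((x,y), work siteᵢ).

Manhattan distance separates: Σwᵢ(|x−xᵢ|+|y−yᵢ|) = Σwᵢ|x−xᵢ| + Σwᵢ|y−yᵢ|, so x and y are optimised independently as 1-D weighted medians.
Total weight W = 414; half = 207.
x-coordinate, sorted with cumulative weight:
  x=6 (Fenton, w=100) cum 100
  x=8 (Denby, w=9) cum 109
  x=8 (Elwood, w=50) cum 159
  x=9 (Ashton, w=60) cum 219  ← median
  x=9 (Granby, w=55) cum 274
  x=10 (Brookfield, w=90) cum 364
  x=10 (Calder, w=50) cum 414
⇒ x* = 9
y-coordinate, sorted with cumulative weight:
  y=2 (Ashton, w=60) cum 60
  y=5 (Granby, w=55) cum 115
  y=8 (Calder, w=50) cum 165
  y=9 (Denby, w=9) cum 174
  y=10 (Elwood, w=50) cum 224  ← median
  y=12 (Brookfield, w=90) cum 314
  y=12 (Fenton, w=100) cum 414
⇒ y* = 10

(9, 10)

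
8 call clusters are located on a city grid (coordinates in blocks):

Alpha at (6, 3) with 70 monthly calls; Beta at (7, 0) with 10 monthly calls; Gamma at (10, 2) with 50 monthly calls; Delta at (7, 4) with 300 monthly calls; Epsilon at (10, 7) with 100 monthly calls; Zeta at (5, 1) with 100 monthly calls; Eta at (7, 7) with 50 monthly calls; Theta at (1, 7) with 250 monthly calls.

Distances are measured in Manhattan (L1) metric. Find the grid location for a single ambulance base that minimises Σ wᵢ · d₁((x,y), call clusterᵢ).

Manhattan distance separates: Σwᵢ(|x−xᵢ|+|y−yᵢ|) = Σwᵢ|x−xᵢ| + Σwᵢ|y−yᵢ|, so x and y are optimised independently as 1-D weighted medians.
Total weight W = 930; half = 465.
x-coordinate, sorted with cumulative weight:
  x=1 (Theta, w=250) cum 250
  x=5 (Zeta, w=100) cum 350
  x=6 (Alpha, w=70) cum 420
  x=7 (Beta, w=10) cum 430
  x=7 (Delta, w=300) cum 730  ← median
  x=7 (Eta, w=50) cum 780
  x=10 (Gamma, w=50) cum 830
  x=10 (Epsilon, w=100) cum 930
⇒ x* = 7
y-coordinate, sorted with cumulative weight:
  y=0 (Beta, w=10) cum 10
  y=1 (Zeta, w=100) cum 110
  y=2 (Gamma, w=50) cum 160
  y=3 (Alpha, w=70) cum 230
  y=4 (Delta, w=300) cum 530  ← median
  y=7 (Epsilon, w=100) cum 630
  y=7 (Eta, w=50) cum 680
  y=7 (Theta, w=250) cum 930
⇒ y* = 4

(7, 4)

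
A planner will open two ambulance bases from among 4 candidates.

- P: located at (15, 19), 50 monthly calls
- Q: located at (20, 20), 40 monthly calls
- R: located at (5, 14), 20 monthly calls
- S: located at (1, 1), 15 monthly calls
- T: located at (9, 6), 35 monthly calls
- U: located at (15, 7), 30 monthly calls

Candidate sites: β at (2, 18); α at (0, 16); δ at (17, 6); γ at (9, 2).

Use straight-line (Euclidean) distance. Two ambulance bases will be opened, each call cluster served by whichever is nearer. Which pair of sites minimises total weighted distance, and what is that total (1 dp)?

{δ, γ}, total 1811.4

Evaluate every pair (each demand assigned to the nearer of the two):
  {δ, γ}: total = 1811.4
  {α, δ}: total = 1910.6
  {β, δ}: total = 1923.2
  {β, γ}: total = 1971.6
  {α, γ}: total = 2183.6
  {β, α}: total = 2683.6
Best pair: {δ, γ} with total 1811.4.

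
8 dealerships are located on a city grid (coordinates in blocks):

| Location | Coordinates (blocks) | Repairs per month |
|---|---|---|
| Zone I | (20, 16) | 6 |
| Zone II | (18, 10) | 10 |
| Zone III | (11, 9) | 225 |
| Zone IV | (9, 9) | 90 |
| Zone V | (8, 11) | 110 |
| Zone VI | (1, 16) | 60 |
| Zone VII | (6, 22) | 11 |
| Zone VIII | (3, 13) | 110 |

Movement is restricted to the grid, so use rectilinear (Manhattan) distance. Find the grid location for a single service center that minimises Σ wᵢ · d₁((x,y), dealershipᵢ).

Manhattan distance separates: Σwᵢ(|x−xᵢ|+|y−yᵢ|) = Σwᵢ|x−xᵢ| + Σwᵢ|y−yᵢ|, so x and y are optimised independently as 1-D weighted medians.
Total weight W = 622; half = 311.
x-coordinate, sorted with cumulative weight:
  x=1 (Zone VI, w=60) cum 60
  x=3 (Zone VIII, w=110) cum 170
  x=6 (Zone VII, w=11) cum 181
  x=8 (Zone V, w=110) cum 291
  x=9 (Zone IV, w=90) cum 381  ← median
  x=11 (Zone III, w=225) cum 606
  x=18 (Zone II, w=10) cum 616
  x=20 (Zone I, w=6) cum 622
⇒ x* = 9
y-coordinate, sorted with cumulative weight:
  y=9 (Zone III, w=225) cum 225
  y=9 (Zone IV, w=90) cum 315  ← median
  y=10 (Zone II, w=10) cum 325
  y=11 (Zone V, w=110) cum 435
  y=13 (Zone VIII, w=110) cum 545
  y=16 (Zone I, w=6) cum 551
  y=16 (Zone VI, w=60) cum 611
  y=22 (Zone VII, w=11) cum 622
⇒ y* = 9

(9, 9)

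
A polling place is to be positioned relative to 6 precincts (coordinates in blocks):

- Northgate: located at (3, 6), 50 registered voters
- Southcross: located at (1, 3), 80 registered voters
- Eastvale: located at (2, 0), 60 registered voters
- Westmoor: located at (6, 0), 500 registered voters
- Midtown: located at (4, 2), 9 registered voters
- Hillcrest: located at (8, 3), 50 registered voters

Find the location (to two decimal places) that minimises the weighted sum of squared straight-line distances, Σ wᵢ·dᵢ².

(5.05, 0.95)

The minimiser of Σwᵢ‖p−pᵢ‖² is the weighted centroid p* = (Σwᵢpᵢ)/(Σwᵢ).
Σwᵢ = 749.
Σwᵢxᵢ = 50·3 + 80·1 + 60·2 + 500·6 + 9·4 + 50·8 = 3786.
Σwᵢyᵢ = 50·6 + 80·3 + 60·0 + 500·0 + 9·2 + 50·3 = 708.
x* = 3786/749 = 5.05, y* = 708/749 = 0.95.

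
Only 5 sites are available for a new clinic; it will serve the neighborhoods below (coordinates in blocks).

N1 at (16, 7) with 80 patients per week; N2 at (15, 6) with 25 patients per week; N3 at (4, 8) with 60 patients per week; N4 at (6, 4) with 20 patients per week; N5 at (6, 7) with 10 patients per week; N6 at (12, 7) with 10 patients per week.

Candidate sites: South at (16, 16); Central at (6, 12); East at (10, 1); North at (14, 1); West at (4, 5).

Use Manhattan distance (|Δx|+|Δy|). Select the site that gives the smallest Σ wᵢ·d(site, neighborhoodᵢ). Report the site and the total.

Total weighted distance at each candidate:
  South (16, 16): total = 2955
  Central (6, 12): total = 2255
  East (10, 1): total = 2310
  North (14, 1): total = 2250
  West (4, 5): total = 1800
Minimum is at West with total 1800 blocks.

West, total 1800 blocks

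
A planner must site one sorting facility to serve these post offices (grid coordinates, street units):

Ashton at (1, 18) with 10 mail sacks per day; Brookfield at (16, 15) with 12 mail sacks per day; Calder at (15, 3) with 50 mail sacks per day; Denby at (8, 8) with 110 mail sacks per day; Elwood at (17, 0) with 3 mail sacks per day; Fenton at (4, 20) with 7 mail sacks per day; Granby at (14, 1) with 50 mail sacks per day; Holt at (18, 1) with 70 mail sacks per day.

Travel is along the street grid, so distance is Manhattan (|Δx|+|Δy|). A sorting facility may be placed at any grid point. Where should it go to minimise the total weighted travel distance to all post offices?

(14, 3)

Manhattan distance separates: Σwᵢ(|x−xᵢ|+|y−yᵢ|) = Σwᵢ|x−xᵢ| + Σwᵢ|y−yᵢ|, so x and y are optimised independently as 1-D weighted medians.
Total weight W = 312; half = 156.
x-coordinate, sorted with cumulative weight:
  x=1 (Ashton, w=10) cum 10
  x=4 (Fenton, w=7) cum 17
  x=8 (Denby, w=110) cum 127
  x=14 (Granby, w=50) cum 177  ← median
  x=15 (Calder, w=50) cum 227
  x=16 (Brookfield, w=12) cum 239
  x=17 (Elwood, w=3) cum 242
  x=18 (Holt, w=70) cum 312
⇒ x* = 14
y-coordinate, sorted with cumulative weight:
  y=0 (Elwood, w=3) cum 3
  y=1 (Granby, w=50) cum 53
  y=1 (Holt, w=70) cum 123
  y=3 (Calder, w=50) cum 173  ← median
  y=8 (Denby, w=110) cum 283
  y=15 (Brookfield, w=12) cum 295
  y=18 (Ashton, w=10) cum 305
  y=20 (Fenton, w=7) cum 312
⇒ y* = 3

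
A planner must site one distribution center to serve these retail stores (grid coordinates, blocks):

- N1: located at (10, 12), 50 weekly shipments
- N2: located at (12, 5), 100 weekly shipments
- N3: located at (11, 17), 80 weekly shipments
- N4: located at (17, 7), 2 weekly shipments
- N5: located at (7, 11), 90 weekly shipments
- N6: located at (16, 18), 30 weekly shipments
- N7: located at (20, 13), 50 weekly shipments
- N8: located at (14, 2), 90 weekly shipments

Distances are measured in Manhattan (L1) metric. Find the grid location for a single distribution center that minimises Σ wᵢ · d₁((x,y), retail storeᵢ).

Manhattan distance separates: Σwᵢ(|x−xᵢ|+|y−yᵢ|) = Σwᵢ|x−xᵢ| + Σwᵢ|y−yᵢ|, so x and y are optimised independently as 1-D weighted medians.
Total weight W = 492; half = 246.
x-coordinate, sorted with cumulative weight:
  x=7 (N5, w=90) cum 90
  x=10 (N1, w=50) cum 140
  x=11 (N3, w=80) cum 220
  x=12 (N2, w=100) cum 320  ← median
  x=14 (N8, w=90) cum 410
  x=16 (N6, w=30) cum 440
  x=17 (N4, w=2) cum 442
  x=20 (N7, w=50) cum 492
⇒ x* = 12
y-coordinate, sorted with cumulative weight:
  y=2 (N8, w=90) cum 90
  y=5 (N2, w=100) cum 190
  y=7 (N4, w=2) cum 192
  y=11 (N5, w=90) cum 282  ← median
  y=12 (N1, w=50) cum 332
  y=13 (N7, w=50) cum 382
  y=17 (N3, w=80) cum 462
  y=18 (N6, w=30) cum 492
⇒ y* = 11

(12, 11)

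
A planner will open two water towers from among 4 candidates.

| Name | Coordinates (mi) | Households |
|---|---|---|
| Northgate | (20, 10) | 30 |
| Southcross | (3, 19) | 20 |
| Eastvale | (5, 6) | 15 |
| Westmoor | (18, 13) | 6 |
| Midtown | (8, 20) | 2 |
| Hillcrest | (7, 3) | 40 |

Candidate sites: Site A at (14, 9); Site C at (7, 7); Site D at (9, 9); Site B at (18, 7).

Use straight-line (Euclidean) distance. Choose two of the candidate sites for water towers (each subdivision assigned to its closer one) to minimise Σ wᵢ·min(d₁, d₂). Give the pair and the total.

{Site C, Site B}, total 616.8

Evaluate every pair (each demand assigned to the nearer of the two):
  {Site C, Site B}: total = 616.8
  {Site A, Site C}: total = 688.0
  {Site D, Site B}: total = 727.5
  {Site A, Site D}: total = 799.7
  {Site C, Site D}: total = 839.3
  {Site A, Site B}: total = 975.6
Best pair: {Site C, Site B} with total 616.8.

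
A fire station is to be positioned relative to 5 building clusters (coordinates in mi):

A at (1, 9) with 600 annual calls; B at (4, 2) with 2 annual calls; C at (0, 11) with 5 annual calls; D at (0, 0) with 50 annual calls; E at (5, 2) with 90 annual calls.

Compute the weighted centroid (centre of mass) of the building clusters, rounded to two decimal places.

The minimiser of Σwᵢ‖p−pᵢ‖² is the weighted centroid p* = (Σwᵢpᵢ)/(Σwᵢ).
Σwᵢ = 747.
Σwᵢxᵢ = 600·1 + 2·4 + 5·0 + 50·0 + 90·5 = 1058.
Σwᵢyᵢ = 600·9 + 2·2 + 5·11 + 50·0 + 90·2 = 5639.
x* = 1058/747 = 1.42, y* = 5639/747 = 7.55.

(1.42, 7.55)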